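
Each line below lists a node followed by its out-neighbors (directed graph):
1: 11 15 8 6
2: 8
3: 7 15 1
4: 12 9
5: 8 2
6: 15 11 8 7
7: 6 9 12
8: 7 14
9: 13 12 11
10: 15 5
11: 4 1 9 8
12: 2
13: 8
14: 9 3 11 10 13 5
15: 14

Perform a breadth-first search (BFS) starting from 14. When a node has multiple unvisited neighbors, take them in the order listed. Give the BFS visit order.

14 9 3 11 10 13 5 12 7 15 1 4 8 2 6

Visit 14; enqueue 9, 3, 11, 10, 13, 5 → queue [9, 3, 11, 10, 13, 5]
Visit 9; enqueue 12 → queue [3, 11, 10, 13, 5, 12]
Visit 3; enqueue 7, 15, 1 → queue [11, 10, 13, 5, 12, 7, 15, 1]
Visit 11; enqueue 4, 8 → queue [10, 13, 5, 12, 7, 15, 1, 4, 8]
Visit 10 → queue [13, 5, 12, 7, 15, 1, 4, 8]
Visit 13 → queue [5, 12, 7, 15, 1, 4, 8]
Visit 5; enqueue 2 → queue [12, 7, 15, 1, 4, 8, 2]
Visit 12 → queue [7, 15, 1, 4, 8, 2]
Visit 7; enqueue 6 → queue [15, 1, 4, 8, 2, 6]
Visit 15 → queue [1, 4, 8, 2, 6]
Visit 1 → queue [4, 8, 2, 6]
Visit 4 → queue [8, 2, 6]
Visit 8 → queue [2, 6]
Visit 2 → queue [6]
Visit 6 → queue []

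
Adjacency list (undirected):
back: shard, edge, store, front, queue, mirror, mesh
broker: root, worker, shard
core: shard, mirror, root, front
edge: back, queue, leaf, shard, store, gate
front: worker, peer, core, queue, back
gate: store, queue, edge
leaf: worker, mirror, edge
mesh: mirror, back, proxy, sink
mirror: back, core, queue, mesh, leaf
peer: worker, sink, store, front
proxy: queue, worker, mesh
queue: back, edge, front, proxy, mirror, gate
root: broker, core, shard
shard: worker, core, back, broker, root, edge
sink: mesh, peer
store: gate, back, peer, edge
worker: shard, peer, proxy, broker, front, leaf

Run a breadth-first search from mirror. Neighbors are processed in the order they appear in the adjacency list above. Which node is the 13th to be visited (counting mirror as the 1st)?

Visit mirror; enqueue back, core, queue, mesh, leaf → queue [back, core, queue, mesh, leaf]
Visit back; enqueue shard, edge, store, front → queue [core, queue, mesh, leaf, shard, edge, store, front]
Visit core; enqueue root → queue [queue, mesh, leaf, shard, edge, store, front, root]
Visit queue; enqueue proxy, gate → queue [mesh, leaf, shard, edge, store, front, root, proxy, gate]
Visit mesh; enqueue sink → queue [leaf, shard, edge, store, front, root, proxy, gate, sink]
Visit leaf; enqueue worker → queue [shard, edge, store, front, root, proxy, gate, sink, worker]
Visit shard; enqueue broker → queue [edge, store, front, root, proxy, gate, sink, worker, broker]
Visit edge → queue [store, front, root, proxy, gate, sink, worker, broker]
Visit store; enqueue peer → queue [front, root, proxy, gate, sink, worker, broker, peer]
Visit front → queue [root, proxy, gate, sink, worker, broker, peer]
Visit root → queue [proxy, gate, sink, worker, broker, peer]
Visit proxy → queue [gate, sink, worker, broker, peer]
Visit gate → queue [sink, worker, broker, peer]
Visit sink → queue [worker, broker, peer]
Visit worker → queue [broker, peer]
Visit broker → queue [peer]
Visit peer → queue []

Visit order: mirror, back, core, queue, mesh, leaf, shard, edge, store, front, root, proxy, gate, sink, worker, broker, peer

gate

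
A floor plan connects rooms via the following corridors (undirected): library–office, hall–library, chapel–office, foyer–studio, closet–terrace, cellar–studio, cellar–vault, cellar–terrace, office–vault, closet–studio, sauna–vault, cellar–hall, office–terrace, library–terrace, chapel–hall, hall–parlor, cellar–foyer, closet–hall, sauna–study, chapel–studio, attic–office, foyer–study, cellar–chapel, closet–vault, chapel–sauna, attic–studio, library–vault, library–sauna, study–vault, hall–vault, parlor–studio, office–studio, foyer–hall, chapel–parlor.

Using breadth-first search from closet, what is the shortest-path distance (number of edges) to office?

Level 0: closet
Level 1: hall, studio, terrace, vault
Level 2: attic, cellar, chapel, foyer, library, office, parlor, sauna, study
office first appears at level 2.

2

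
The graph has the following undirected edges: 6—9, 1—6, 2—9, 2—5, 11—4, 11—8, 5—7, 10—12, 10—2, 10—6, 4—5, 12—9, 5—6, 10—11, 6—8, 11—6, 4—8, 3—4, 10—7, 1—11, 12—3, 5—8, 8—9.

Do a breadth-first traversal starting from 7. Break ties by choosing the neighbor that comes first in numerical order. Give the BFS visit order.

Visit 7; enqueue 5, 10 → queue [5, 10]
Visit 5; enqueue 2, 4, 6, 8 → queue [10, 2, 4, 6, 8]
Visit 10; enqueue 11, 12 → queue [2, 4, 6, 8, 11, 12]
Visit 2; enqueue 9 → queue [4, 6, 8, 11, 12, 9]
Visit 4; enqueue 3 → queue [6, 8, 11, 12, 9, 3]
Visit 6; enqueue 1 → queue [8, 11, 12, 9, 3, 1]
Visit 8 → queue [11, 12, 9, 3, 1]
Visit 11 → queue [12, 9, 3, 1]
Visit 12 → queue [9, 3, 1]
Visit 9 → queue [3, 1]
Visit 3 → queue [1]
Visit 1 → queue []

7 5 10 2 4 6 8 11 12 9 3 1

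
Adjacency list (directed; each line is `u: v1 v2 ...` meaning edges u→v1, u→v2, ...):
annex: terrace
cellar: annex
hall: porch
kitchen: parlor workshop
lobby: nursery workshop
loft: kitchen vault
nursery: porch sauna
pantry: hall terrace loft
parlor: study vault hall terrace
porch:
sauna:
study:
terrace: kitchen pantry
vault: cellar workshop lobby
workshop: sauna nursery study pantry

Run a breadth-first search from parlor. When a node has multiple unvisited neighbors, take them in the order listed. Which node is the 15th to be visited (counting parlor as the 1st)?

loft

Visit parlor; enqueue study, vault, hall, terrace → queue [study, vault, hall, terrace]
Visit study → queue [vault, hall, terrace]
Visit vault; enqueue cellar, workshop, lobby → queue [hall, terrace, cellar, workshop, lobby]
Visit hall; enqueue porch → queue [terrace, cellar, workshop, lobby, porch]
Visit terrace; enqueue kitchen, pantry → queue [cellar, workshop, lobby, porch, kitchen, pantry]
Visit cellar; enqueue annex → queue [workshop, lobby, porch, kitchen, pantry, annex]
Visit workshop; enqueue sauna, nursery → queue [lobby, porch, kitchen, pantry, annex, sauna, nursery]
Visit lobby → queue [porch, kitchen, pantry, annex, sauna, nursery]
Visit porch → queue [kitchen, pantry, annex, sauna, nursery]
Visit kitchen → queue [pantry, annex, sauna, nursery]
Visit pantry; enqueue loft → queue [annex, sauna, nursery, loft]
Visit annex → queue [sauna, nursery, loft]
Visit sauna → queue [nursery, loft]
Visit nursery → queue [loft]
Visit loft → queue []

Visit order: parlor, study, vault, hall, terrace, cellar, workshop, lobby, porch, kitchen, pantry, annex, sauna, nursery, loft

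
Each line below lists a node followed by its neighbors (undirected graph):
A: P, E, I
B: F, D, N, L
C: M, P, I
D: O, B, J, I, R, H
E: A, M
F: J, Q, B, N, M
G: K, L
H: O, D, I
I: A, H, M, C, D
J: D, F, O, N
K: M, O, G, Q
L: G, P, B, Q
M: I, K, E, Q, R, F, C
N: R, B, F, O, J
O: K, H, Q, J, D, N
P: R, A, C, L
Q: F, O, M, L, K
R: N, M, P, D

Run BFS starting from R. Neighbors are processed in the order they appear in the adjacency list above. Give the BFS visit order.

Visit R; enqueue N, M, P, D → queue [N, M, P, D]
Visit N; enqueue B, F, O, J → queue [M, P, D, B, F, O, J]
Visit M; enqueue I, K, E, Q, C → queue [P, D, B, F, O, J, I, K, E, Q, C]
Visit P; enqueue A, L → queue [D, B, F, O, J, I, K, E, Q, C, A, L]
Visit D; enqueue H → queue [B, F, O, J, I, K, E, Q, C, A, L, H]
Visit B → queue [F, O, J, I, K, E, Q, C, A, L, H]
Visit F → queue [O, J, I, K, E, Q, C, A, L, H]
Visit O → queue [J, I, K, E, Q, C, A, L, H]
Visit J → queue [I, K, E, Q, C, A, L, H]
Visit I → queue [K, E, Q, C, A, L, H]
Visit K; enqueue G → queue [E, Q, C, A, L, H, G]
Visit E → queue [Q, C, A, L, H, G]
Visit Q → queue [C, A, L, H, G]
Visit C → queue [A, L, H, G]
Visit A → queue [L, H, G]
Visit L → queue [H, G]
Visit H → queue [G]
Visit G → queue []

R, N, M, P, D, B, F, O, J, I, K, E, Q, C, A, L, H, G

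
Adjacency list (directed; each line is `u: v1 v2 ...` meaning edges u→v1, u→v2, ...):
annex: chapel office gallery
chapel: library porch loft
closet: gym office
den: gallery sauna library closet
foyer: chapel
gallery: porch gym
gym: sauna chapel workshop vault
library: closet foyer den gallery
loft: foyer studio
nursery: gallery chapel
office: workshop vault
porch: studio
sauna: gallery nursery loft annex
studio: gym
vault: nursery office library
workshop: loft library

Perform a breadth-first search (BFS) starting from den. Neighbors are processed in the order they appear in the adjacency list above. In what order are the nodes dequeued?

den, gallery, sauna, library, closet, porch, gym, nursery, loft, annex, foyer, office, studio, chapel, workshop, vault

Visit den; enqueue gallery, sauna, library, closet → queue [gallery, sauna, library, closet]
Visit gallery; enqueue porch, gym → queue [sauna, library, closet, porch, gym]
Visit sauna; enqueue nursery, loft, annex → queue [library, closet, porch, gym, nursery, loft, annex]
Visit library; enqueue foyer → queue [closet, porch, gym, nursery, loft, annex, foyer]
Visit closet; enqueue office → queue [porch, gym, nursery, loft, annex, foyer, office]
Visit porch; enqueue studio → queue [gym, nursery, loft, annex, foyer, office, studio]
Visit gym; enqueue chapel, workshop, vault → queue [nursery, loft, annex, foyer, office, studio, chapel, workshop, vault]
Visit nursery → queue [loft, annex, foyer, office, studio, chapel, workshop, vault]
Visit loft → queue [annex, foyer, office, studio, chapel, workshop, vault]
Visit annex → queue [foyer, office, studio, chapel, workshop, vault]
Visit foyer → queue [office, studio, chapel, workshop, vault]
Visit office → queue [studio, chapel, workshop, vault]
Visit studio → queue [chapel, workshop, vault]
Visit chapel → queue [workshop, vault]
Visit workshop → queue [vault]
Visit vault → queue []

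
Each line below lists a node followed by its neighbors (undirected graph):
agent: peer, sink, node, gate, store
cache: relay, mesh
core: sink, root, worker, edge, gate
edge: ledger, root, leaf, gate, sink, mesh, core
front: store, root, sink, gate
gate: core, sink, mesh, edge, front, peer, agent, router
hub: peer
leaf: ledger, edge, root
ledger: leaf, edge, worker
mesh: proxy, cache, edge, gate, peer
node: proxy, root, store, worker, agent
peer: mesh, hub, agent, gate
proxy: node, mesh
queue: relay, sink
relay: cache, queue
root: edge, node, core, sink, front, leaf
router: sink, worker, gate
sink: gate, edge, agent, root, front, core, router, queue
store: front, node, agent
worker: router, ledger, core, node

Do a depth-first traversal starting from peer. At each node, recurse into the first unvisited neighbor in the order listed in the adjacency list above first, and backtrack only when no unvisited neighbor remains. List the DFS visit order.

peer → mesh → proxy → node → root → edge → ledger → leaf → worker → router → sink → gate → core → front → store → agent → queue → relay → cache → hub

Visit peer
peer → mesh
mesh → proxy
proxy → node
node → root
root → edge
edge → ledger
ledger → leaf
ledger → worker
worker → router
router → sink
sink → gate
gate → core
gate → front
front → store
store → agent
sink → queue
queue → relay
relay → cache
peer → hub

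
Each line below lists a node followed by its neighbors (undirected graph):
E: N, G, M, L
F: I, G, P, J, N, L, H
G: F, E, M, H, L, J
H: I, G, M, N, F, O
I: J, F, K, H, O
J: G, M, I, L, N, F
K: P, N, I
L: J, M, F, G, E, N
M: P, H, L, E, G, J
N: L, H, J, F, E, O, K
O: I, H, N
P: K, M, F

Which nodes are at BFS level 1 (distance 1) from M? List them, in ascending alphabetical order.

E, G, H, J, L, P

Level 0: M
Level 1: E, G, H, J, L, P
Level 2: F, I, K, N, O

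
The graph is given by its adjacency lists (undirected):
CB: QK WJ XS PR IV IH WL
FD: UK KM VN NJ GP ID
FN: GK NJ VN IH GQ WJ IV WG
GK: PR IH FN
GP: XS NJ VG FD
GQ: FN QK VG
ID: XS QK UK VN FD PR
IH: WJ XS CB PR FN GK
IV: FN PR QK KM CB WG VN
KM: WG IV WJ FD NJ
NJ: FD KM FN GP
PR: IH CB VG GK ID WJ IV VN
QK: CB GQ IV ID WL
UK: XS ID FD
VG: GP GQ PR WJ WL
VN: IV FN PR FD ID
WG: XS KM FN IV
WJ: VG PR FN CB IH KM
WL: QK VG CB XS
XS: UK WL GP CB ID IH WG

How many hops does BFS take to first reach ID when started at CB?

Level 0: CB
Level 1: IH, IV, PR, QK, WJ, WL, XS
Level 2: FN, GK, GP, GQ, ID, KM, UK, VG, VN, WG
Level 3: FD, NJ
ID first appears at level 2.

2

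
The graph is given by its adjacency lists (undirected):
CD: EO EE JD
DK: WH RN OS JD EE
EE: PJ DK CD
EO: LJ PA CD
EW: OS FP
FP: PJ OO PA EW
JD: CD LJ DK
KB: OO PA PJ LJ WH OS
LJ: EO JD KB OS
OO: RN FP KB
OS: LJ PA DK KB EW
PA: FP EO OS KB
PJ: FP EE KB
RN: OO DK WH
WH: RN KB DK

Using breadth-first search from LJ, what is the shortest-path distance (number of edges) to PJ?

2

Level 0: LJ
Level 1: EO, JD, KB, OS
Level 2: CD, DK, EW, OO, PA, PJ, WH
Level 3: EE, FP, RN
PJ first appears at level 2.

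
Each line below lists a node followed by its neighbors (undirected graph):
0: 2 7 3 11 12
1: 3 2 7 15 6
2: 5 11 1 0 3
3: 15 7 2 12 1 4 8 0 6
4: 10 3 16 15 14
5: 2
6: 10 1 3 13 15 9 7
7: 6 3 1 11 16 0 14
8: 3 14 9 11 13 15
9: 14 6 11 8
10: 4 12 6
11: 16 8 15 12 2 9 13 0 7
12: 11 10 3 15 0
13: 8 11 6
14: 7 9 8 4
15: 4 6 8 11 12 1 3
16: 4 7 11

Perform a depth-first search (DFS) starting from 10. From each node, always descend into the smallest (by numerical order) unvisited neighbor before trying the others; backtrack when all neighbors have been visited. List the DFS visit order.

10 4 3 0 2 1 6 7 11 8 9 14 13 15 12 16 5

Visit 10
10 → 4
4 → 3
3 → 0
0 → 2
2 → 1
1 → 6
6 → 7
7 → 11
11 → 8
8 → 9
9 → 14
8 → 13
8 → 15
15 → 12
11 → 16
2 → 5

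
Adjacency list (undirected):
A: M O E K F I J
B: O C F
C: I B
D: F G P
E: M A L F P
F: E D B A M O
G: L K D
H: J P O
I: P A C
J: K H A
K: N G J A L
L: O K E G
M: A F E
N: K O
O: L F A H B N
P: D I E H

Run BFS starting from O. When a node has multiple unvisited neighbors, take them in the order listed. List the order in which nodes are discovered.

O, L, F, A, H, B, N, K, E, G, D, M, I, J, P, C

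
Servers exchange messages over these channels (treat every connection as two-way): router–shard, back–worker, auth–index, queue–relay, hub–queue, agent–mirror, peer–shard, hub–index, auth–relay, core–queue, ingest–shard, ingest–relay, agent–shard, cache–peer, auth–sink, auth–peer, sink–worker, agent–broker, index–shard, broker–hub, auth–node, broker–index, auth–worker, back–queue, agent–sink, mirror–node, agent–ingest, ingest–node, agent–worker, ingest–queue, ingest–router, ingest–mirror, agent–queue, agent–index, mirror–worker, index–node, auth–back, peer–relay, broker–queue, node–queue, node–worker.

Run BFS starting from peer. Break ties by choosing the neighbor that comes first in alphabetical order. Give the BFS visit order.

peer → auth → cache → relay → shard → back → index → node → sink → worker → ingest → queue → agent → router → broker → hub → mirror → core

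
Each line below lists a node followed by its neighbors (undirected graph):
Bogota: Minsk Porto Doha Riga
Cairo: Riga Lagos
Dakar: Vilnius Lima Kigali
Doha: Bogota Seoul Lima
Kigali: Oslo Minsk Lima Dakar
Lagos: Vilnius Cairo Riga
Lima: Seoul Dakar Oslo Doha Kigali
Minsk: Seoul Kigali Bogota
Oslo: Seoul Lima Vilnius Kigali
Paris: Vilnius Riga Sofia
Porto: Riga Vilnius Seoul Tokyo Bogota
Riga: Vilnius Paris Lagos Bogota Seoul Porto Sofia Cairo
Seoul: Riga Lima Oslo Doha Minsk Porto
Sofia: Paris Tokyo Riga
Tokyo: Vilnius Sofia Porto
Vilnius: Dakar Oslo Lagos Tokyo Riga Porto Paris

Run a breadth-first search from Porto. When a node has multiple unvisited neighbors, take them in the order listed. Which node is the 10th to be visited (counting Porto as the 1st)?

Visit Porto; enqueue Riga, Vilnius, Seoul, Tokyo, Bogota → queue [Riga, Vilnius, Seoul, Tokyo, Bogota]
Visit Riga; enqueue Paris, Lagos, Sofia, Cairo → queue [Vilnius, Seoul, Tokyo, Bogota, Paris, Lagos, Sofia, Cairo]
Visit Vilnius; enqueue Dakar, Oslo → queue [Seoul, Tokyo, Bogota, Paris, Lagos, Sofia, Cairo, Dakar, Oslo]
Visit Seoul; enqueue Lima, Doha, Minsk → queue [Tokyo, Bogota, Paris, Lagos, Sofia, Cairo, Dakar, Oslo, Lima, Doha, Minsk]
Visit Tokyo → queue [Bogota, Paris, Lagos, Sofia, Cairo, Dakar, Oslo, Lima, Doha, Minsk]
Visit Bogota → queue [Paris, Lagos, Sofia, Cairo, Dakar, Oslo, Lima, Doha, Minsk]
Visit Paris → queue [Lagos, Sofia, Cairo, Dakar, Oslo, Lima, Doha, Minsk]
Visit Lagos → queue [Sofia, Cairo, Dakar, Oslo, Lima, Doha, Minsk]
Visit Sofia → queue [Cairo, Dakar, Oslo, Lima, Doha, Minsk]
Visit Cairo → queue [Dakar, Oslo, Lima, Doha, Minsk]
Visit Dakar; enqueue Kigali → queue [Oslo, Lima, Doha, Minsk, Kigali]
Visit Oslo → queue [Lima, Doha, Minsk, Kigali]
Visit Lima → queue [Doha, Minsk, Kigali]
Visit Doha → queue [Minsk, Kigali]
Visit Minsk → queue [Kigali]
Visit Kigali → queue []

Visit order: Porto, Riga, Vilnius, Seoul, Tokyo, Bogota, Paris, Lagos, Sofia, Cairo, Dakar, Oslo, Lima, Doha, Minsk, Kigali

Cairo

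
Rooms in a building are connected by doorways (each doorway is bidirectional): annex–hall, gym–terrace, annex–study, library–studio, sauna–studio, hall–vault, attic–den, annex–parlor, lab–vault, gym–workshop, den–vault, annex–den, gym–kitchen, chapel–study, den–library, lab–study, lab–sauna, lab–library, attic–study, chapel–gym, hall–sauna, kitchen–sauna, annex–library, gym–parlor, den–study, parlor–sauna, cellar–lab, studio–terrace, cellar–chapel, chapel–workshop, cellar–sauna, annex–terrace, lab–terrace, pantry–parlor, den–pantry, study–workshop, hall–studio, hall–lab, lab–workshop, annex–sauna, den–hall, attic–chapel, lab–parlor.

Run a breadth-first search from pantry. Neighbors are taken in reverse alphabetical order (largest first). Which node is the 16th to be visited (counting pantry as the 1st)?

workshop

Visit pantry; enqueue parlor, den → queue [parlor, den]
Visit parlor; enqueue sauna, lab, gym, annex → queue [den, sauna, lab, gym, annex]
Visit den; enqueue vault, study, library, hall, attic → queue [sauna, lab, gym, annex, vault, study, library, hall, attic]
Visit sauna; enqueue studio, kitchen, cellar → queue [lab, gym, annex, vault, study, library, hall, attic, studio, kitchen, cellar]
Visit lab; enqueue workshop, terrace → queue [gym, annex, vault, study, library, hall, attic, studio, kitchen, cellar, workshop, terrace]
Visit gym; enqueue chapel → queue [annex, vault, study, library, hall, attic, studio, kitchen, cellar, workshop, terrace, chapel]
Visit annex → queue [vault, study, library, hall, attic, studio, kitchen, cellar, workshop, terrace, chapel]
Visit vault → queue [study, library, hall, attic, studio, kitchen, cellar, workshop, terrace, chapel]
Visit study → queue [library, hall, attic, studio, kitchen, cellar, workshop, terrace, chapel]
Visit library → queue [hall, attic, studio, kitchen, cellar, workshop, terrace, chapel]
Visit hall → queue [attic, studio, kitchen, cellar, workshop, terrace, chapel]
Visit attic → queue [studio, kitchen, cellar, workshop, terrace, chapel]
Visit studio → queue [kitchen, cellar, workshop, terrace, chapel]
Visit kitchen → queue [cellar, workshop, terrace, chapel]
Visit cellar → queue [workshop, terrace, chapel]
Visit workshop → queue [terrace, chapel]
Visit terrace → queue [chapel]
Visit chapel → queue []

Visit order: pantry, parlor, den, sauna, lab, gym, annex, vault, study, library, hall, attic, studio, kitchen, cellar, workshop, terrace, chapel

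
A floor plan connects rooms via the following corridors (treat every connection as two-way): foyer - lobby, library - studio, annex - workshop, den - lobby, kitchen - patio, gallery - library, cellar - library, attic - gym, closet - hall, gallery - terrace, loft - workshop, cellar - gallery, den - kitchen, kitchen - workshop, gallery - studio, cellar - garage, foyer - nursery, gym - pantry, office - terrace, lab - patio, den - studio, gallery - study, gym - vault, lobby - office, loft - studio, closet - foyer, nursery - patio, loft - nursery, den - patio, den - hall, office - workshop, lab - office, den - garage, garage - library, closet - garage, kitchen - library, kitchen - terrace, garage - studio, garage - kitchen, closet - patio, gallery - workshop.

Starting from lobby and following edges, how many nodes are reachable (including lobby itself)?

BFS from lobby visits: lobby, den, foyer, office, garage, hall, kitchen, patio, studio, closet, nursery, lab, terrace, workshop, cellar, library, gallery, loft, annex, study
Reachable nodes: 20 of 24 total.

20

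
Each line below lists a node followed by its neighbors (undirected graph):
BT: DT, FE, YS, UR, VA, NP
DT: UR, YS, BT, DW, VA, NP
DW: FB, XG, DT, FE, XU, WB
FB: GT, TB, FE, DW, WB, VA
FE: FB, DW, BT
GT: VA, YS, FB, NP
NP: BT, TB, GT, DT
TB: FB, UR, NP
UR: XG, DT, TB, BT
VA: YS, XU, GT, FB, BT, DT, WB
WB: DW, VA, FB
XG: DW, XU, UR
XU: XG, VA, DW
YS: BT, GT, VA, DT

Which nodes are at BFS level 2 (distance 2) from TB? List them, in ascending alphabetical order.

Level 0: TB
Level 1: FB, NP, UR
Level 2: BT, DT, DW, FE, GT, VA, WB, XG
Level 3: XU, YS

BT, DT, DW, FE, GT, VA, WB, XG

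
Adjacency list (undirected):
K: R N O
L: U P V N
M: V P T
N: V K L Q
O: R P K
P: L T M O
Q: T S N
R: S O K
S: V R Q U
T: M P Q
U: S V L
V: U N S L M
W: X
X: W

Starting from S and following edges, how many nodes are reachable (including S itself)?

12

BFS from S visits: S, Q, R, U, V, N, T, K, O, L, M, P
Reachable nodes: 12 of 14 total.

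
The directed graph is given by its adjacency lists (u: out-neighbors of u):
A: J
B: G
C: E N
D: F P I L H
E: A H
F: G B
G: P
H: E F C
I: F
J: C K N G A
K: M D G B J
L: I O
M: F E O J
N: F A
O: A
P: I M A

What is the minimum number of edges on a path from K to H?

Level 0: K
Level 1: B, D, G, J, M
Level 2: A, C, E, F, H, I, L, N, O, P
H first appears at level 2.

2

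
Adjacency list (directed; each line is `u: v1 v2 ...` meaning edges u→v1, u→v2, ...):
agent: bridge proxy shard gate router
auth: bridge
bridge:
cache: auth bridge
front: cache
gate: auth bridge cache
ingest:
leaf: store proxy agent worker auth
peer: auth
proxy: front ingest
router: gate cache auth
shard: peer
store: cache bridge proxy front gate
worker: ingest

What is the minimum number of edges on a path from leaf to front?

2

Level 0: leaf
Level 1: agent, auth, proxy, store, worker
Level 2: bridge, cache, front, gate, ingest, router, shard
Level 3: peer
front first appears at level 2.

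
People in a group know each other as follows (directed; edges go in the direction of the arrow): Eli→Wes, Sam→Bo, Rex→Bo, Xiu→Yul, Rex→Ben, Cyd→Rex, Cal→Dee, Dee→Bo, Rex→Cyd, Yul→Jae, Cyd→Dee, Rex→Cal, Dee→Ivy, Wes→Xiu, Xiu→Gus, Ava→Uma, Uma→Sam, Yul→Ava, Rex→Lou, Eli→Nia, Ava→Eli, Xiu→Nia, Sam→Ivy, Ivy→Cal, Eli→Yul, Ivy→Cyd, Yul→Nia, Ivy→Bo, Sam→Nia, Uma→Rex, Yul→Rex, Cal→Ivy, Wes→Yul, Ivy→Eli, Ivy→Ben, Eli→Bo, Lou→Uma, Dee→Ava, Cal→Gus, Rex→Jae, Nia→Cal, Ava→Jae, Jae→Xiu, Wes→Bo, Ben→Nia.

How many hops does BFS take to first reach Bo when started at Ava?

2

Level 0: Ava
Level 1: Eli, Jae, Uma
Level 2: Bo, Nia, Rex, Sam, Wes, Xiu, Yul
Level 3: Ben, Cal, Cyd, Gus, Ivy, Lou
Level 4: Dee
Bo first appears at level 2.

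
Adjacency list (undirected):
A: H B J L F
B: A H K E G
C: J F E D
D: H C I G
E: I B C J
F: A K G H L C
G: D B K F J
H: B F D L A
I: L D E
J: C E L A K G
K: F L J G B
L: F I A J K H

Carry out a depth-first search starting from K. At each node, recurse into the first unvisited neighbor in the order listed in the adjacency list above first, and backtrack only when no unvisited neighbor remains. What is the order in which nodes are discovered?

K -> F -> A -> H -> B -> E -> I -> L -> J -> C -> D -> G

Visit K
K → F
F → A
A → H
H → B
B → E
E → I
I → L
L → J
J → C
C → D
D → G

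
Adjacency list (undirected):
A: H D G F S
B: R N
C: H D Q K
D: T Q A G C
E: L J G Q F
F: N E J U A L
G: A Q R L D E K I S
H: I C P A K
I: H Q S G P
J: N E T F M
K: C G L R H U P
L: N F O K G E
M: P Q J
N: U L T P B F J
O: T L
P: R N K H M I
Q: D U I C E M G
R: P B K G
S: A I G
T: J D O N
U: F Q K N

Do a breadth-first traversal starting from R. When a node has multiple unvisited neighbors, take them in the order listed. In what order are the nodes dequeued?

Visit R; enqueue P, B, K, G → queue [P, B, K, G]
Visit P; enqueue N, H, M, I → queue [B, K, G, N, H, M, I]
Visit B → queue [K, G, N, H, M, I]
Visit K; enqueue C, L, U → queue [G, N, H, M, I, C, L, U]
Visit G; enqueue A, Q, D, E, S → queue [N, H, M, I, C, L, U, A, Q, D, E, S]
Visit N; enqueue T, F, J → queue [H, M, I, C, L, U, A, Q, D, E, S, T, F, J]
Visit H → queue [M, I, C, L, U, A, Q, D, E, S, T, F, J]
Visit M → queue [I, C, L, U, A, Q, D, E, S, T, F, J]
Visit I → queue [C, L, U, A, Q, D, E, S, T, F, J]
Visit C → queue [L, U, A, Q, D, E, S, T, F, J]
Visit L; enqueue O → queue [U, A, Q, D, E, S, T, F, J, O]
Visit U → queue [A, Q, D, E, S, T, F, J, O]
Visit A → queue [Q, D, E, S, T, F, J, O]
Visit Q → queue [D, E, S, T, F, J, O]
Visit D → queue [E, S, T, F, J, O]
Visit E → queue [S, T, F, J, O]
Visit S → queue [T, F, J, O]
Visit T → queue [F, J, O]
Visit F → queue [J, O]
Visit J → queue [O]
Visit O → queue []

R P B K G N H M I C L U A Q D E S T F J O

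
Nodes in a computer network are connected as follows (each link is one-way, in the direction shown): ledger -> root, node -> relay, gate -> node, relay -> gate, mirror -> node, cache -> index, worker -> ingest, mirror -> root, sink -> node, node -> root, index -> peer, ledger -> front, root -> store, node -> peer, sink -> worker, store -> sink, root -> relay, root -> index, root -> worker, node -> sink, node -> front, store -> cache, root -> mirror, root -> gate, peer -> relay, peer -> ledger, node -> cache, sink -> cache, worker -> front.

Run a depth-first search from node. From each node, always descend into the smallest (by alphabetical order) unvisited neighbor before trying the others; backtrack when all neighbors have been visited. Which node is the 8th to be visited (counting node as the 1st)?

gate

Visit node
node → cache
cache → index
index → peer
peer → ledger
ledger → front
ledger → root
root → gate
root → mirror
root → relay
root → store
store → sink
sink → worker
worker → ingest

Visit order: node, cache, index, peer, ledger, front, root, gate, mirror, relay, store, sink, worker, ingest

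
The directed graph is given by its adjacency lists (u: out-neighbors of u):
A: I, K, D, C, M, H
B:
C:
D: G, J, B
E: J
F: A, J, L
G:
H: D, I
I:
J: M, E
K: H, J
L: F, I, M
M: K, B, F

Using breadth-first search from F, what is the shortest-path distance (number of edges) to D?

2

Level 0: F
Level 1: A, J, L
Level 2: C, D, E, H, I, K, M
Level 3: B, G
D first appears at level 2.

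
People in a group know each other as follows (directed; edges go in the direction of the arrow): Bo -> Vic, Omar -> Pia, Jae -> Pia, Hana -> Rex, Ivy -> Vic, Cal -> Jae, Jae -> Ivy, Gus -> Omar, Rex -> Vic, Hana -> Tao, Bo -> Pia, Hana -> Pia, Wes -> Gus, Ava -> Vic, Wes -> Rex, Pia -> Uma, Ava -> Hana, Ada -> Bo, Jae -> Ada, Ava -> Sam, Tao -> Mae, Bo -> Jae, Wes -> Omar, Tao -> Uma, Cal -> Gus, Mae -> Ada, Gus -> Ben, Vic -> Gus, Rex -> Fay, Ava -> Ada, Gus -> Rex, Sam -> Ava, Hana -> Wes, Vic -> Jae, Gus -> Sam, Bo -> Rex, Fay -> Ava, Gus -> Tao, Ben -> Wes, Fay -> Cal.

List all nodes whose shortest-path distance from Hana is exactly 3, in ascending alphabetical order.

Ada, Ava, Ben, Cal, Jae, Sam

Level 0: Hana
Level 1: Pia, Rex, Tao, Wes
Level 2: Fay, Gus, Mae, Omar, Uma, Vic
Level 3: Ada, Ava, Ben, Cal, Jae, Sam
Level 4: Bo, Ivy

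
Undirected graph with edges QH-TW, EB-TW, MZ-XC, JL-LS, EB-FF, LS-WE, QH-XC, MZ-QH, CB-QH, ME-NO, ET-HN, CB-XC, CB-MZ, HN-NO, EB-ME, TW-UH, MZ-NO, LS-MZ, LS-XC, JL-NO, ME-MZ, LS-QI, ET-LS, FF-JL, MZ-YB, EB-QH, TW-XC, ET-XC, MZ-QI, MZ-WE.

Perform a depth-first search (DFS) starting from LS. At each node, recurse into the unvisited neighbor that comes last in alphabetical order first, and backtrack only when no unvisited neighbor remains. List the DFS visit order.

Visit LS
LS → XC
XC → TW
TW → UH
TW → QH
QH → MZ
MZ → YB
MZ → WE
MZ → QI
MZ → NO
NO → ME
ME → EB
EB → FF
FF → JL
NO → HN
HN → ET
MZ → CB

LS -> XC -> TW -> UH -> QH -> MZ -> YB -> WE -> QI -> NO -> ME -> EB -> FF -> JL -> HN -> ET -> CB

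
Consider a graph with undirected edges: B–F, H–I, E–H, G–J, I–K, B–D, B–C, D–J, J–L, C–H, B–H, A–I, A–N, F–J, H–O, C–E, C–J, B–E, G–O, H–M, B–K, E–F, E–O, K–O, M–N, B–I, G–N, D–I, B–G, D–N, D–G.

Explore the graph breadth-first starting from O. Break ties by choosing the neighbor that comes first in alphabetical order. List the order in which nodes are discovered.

Visit O; enqueue E, G, H, K → queue [E, G, H, K]
Visit E; enqueue B, C, F → queue [G, H, K, B, C, F]
Visit G; enqueue D, J, N → queue [H, K, B, C, F, D, J, N]
Visit H; enqueue I, M → queue [K, B, C, F, D, J, N, I, M]
Visit K → queue [B, C, F, D, J, N, I, M]
Visit B → queue [C, F, D, J, N, I, M]
Visit C → queue [F, D, J, N, I, M]
Visit F → queue [D, J, N, I, M]
Visit D → queue [J, N, I, M]
Visit J; enqueue L → queue [N, I, M, L]
Visit N; enqueue A → queue [I, M, L, A]
Visit I → queue [M, L, A]
Visit M → queue [L, A]
Visit L → queue [A]
Visit A → queue []

O → E → G → H → K → B → C → F → D → J → N → I → M → L → A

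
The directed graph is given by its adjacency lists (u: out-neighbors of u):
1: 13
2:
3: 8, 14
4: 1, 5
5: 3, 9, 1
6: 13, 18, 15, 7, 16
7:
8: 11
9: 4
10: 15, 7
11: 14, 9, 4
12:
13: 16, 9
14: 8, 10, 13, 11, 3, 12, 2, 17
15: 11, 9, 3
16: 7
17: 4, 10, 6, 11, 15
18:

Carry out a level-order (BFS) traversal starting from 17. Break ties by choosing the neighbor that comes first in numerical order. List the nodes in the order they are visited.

Visit 17; enqueue 4, 6, 10, 11, 15 → queue [4, 6, 10, 11, 15]
Visit 4; enqueue 1, 5 → queue [6, 10, 11, 15, 1, 5]
Visit 6; enqueue 7, 13, 16, 18 → queue [10, 11, 15, 1, 5, 7, 13, 16, 18]
Visit 10 → queue [11, 15, 1, 5, 7, 13, 16, 18]
Visit 11; enqueue 9, 14 → queue [15, 1, 5, 7, 13, 16, 18, 9, 14]
Visit 15; enqueue 3 → queue [1, 5, 7, 13, 16, 18, 9, 14, 3]
Visit 1 → queue [5, 7, 13, 16, 18, 9, 14, 3]
Visit 5 → queue [7, 13, 16, 18, 9, 14, 3]
Visit 7 → queue [13, 16, 18, 9, 14, 3]
Visit 13 → queue [16, 18, 9, 14, 3]
Visit 16 → queue [18, 9, 14, 3]
Visit 18 → queue [9, 14, 3]
Visit 9 → queue [14, 3]
Visit 14; enqueue 2, 8, 12 → queue [3, 2, 8, 12]
Visit 3 → queue [2, 8, 12]
Visit 2 → queue [8, 12]
Visit 8 → queue [12]
Visit 12 → queue []

17, 4, 6, 10, 11, 15, 1, 5, 7, 13, 16, 18, 9, 14, 3, 2, 8, 12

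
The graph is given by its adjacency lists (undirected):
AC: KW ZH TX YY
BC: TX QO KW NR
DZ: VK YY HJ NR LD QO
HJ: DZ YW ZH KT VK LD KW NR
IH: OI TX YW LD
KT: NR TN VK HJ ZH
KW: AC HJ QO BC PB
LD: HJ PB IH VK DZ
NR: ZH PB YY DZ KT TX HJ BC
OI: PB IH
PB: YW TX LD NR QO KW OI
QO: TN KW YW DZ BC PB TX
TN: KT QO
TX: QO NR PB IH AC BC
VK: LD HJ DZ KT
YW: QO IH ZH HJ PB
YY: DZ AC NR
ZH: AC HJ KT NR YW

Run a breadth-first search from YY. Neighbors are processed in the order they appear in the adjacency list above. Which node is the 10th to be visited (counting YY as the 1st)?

ZH

Visit YY; enqueue DZ, AC, NR → queue [DZ, AC, NR]
Visit DZ; enqueue VK, HJ, LD, QO → queue [AC, NR, VK, HJ, LD, QO]
Visit AC; enqueue KW, ZH, TX → queue [NR, VK, HJ, LD, QO, KW, ZH, TX]
Visit NR; enqueue PB, KT, BC → queue [VK, HJ, LD, QO, KW, ZH, TX, PB, KT, BC]
Visit VK → queue [HJ, LD, QO, KW, ZH, TX, PB, KT, BC]
Visit HJ; enqueue YW → queue [LD, QO, KW, ZH, TX, PB, KT, BC, YW]
Visit LD; enqueue IH → queue [QO, KW, ZH, TX, PB, KT, BC, YW, IH]
Visit QO; enqueue TN → queue [KW, ZH, TX, PB, KT, BC, YW, IH, TN]
Visit KW → queue [ZH, TX, PB, KT, BC, YW, IH, TN]
Visit ZH → queue [TX, PB, KT, BC, YW, IH, TN]
Visit TX → queue [PB, KT, BC, YW, IH, TN]
Visit PB; enqueue OI → queue [KT, BC, YW, IH, TN, OI]
Visit KT → queue [BC, YW, IH, TN, OI]
Visit BC → queue [YW, IH, TN, OI]
Visit YW → queue [IH, TN, OI]
Visit IH → queue [TN, OI]
Visit TN → queue [OI]
Visit OI → queue []

Visit order: YY, DZ, AC, NR, VK, HJ, LD, QO, KW, ZH, TX, PB, KT, BC, YW, IH, TN, OI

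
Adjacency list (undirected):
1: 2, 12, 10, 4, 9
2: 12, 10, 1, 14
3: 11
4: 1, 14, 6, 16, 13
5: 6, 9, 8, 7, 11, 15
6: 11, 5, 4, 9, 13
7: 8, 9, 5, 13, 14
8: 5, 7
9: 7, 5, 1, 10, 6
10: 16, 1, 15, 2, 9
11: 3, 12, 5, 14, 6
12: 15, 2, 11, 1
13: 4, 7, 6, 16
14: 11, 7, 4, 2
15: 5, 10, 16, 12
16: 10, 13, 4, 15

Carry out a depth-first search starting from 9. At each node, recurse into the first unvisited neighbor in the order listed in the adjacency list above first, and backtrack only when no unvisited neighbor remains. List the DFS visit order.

9 → 7 → 8 → 5 → 6 → 11 → 3 → 12 → 15 → 10 → 16 → 13 → 4 → 1 → 2 → 14

Visit 9
9 → 7
7 → 8
8 → 5
5 → 6
6 → 11
11 → 3
11 → 12
12 → 15
15 → 10
10 → 16
16 → 13
13 → 4
4 → 1
1 → 2
2 → 14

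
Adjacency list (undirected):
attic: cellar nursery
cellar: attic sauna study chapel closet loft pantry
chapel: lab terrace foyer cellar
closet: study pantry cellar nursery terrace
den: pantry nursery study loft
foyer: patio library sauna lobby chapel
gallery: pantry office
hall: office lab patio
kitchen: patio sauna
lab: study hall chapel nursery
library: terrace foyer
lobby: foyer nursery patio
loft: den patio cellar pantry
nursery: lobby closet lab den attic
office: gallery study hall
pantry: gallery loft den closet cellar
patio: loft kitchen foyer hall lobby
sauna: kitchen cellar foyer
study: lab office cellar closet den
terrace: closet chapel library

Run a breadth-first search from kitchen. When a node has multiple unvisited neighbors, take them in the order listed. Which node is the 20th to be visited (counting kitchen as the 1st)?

terrace

Visit kitchen; enqueue patio, sauna → queue [patio, sauna]
Visit patio; enqueue loft, foyer, hall, lobby → queue [sauna, loft, foyer, hall, lobby]
Visit sauna; enqueue cellar → queue [loft, foyer, hall, lobby, cellar]
Visit loft; enqueue den, pantry → queue [foyer, hall, lobby, cellar, den, pantry]
Visit foyer; enqueue library, chapel → queue [hall, lobby, cellar, den, pantry, library, chapel]
Visit hall; enqueue office, lab → queue [lobby, cellar, den, pantry, library, chapel, office, lab]
Visit lobby; enqueue nursery → queue [cellar, den, pantry, library, chapel, office, lab, nursery]
Visit cellar; enqueue attic, study, closet → queue [den, pantry, library, chapel, office, lab, nursery, attic, study, closet]
Visit den → queue [pantry, library, chapel, office, lab, nursery, attic, study, closet]
Visit pantry; enqueue gallery → queue [library, chapel, office, lab, nursery, attic, study, closet, gallery]
Visit library; enqueue terrace → queue [chapel, office, lab, nursery, attic, study, closet, gallery, terrace]
Visit chapel → queue [office, lab, nursery, attic, study, closet, gallery, terrace]
Visit office → queue [lab, nursery, attic, study, closet, gallery, terrace]
Visit lab → queue [nursery, attic, study, closet, gallery, terrace]
Visit nursery → queue [attic, study, closet, gallery, terrace]
Visit attic → queue [study, closet, gallery, terrace]
Visit study → queue [closet, gallery, terrace]
Visit closet → queue [gallery, terrace]
Visit gallery → queue [terrace]
Visit terrace → queue []

Visit order: kitchen, patio, sauna, loft, foyer, hall, lobby, cellar, den, pantry, library, chapel, office, lab, nursery, attic, study, closet, gallery, terrace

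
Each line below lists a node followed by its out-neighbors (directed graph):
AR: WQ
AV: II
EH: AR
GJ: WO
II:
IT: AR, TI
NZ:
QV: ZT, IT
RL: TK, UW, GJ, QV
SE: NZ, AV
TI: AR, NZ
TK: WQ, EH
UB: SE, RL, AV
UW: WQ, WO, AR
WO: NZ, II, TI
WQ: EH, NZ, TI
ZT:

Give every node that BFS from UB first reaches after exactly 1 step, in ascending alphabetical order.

AV, RL, SE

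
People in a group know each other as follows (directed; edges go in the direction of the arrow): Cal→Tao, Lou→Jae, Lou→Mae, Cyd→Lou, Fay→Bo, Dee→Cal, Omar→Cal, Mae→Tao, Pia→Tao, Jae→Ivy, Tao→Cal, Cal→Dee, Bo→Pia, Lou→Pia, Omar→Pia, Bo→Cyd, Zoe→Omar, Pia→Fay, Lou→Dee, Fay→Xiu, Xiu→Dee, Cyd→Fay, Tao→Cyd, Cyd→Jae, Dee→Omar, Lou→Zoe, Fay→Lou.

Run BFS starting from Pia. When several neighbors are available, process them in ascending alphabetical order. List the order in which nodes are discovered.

Pia -> Fay -> Tao -> Bo -> Lou -> Xiu -> Cal -> Cyd -> Dee -> Jae -> Mae -> Zoe -> Omar -> Ivy

Visit Pia; enqueue Fay, Tao → queue [Fay, Tao]
Visit Fay; enqueue Bo, Lou, Xiu → queue [Tao, Bo, Lou, Xiu]
Visit Tao; enqueue Cal, Cyd → queue [Bo, Lou, Xiu, Cal, Cyd]
Visit Bo → queue [Lou, Xiu, Cal, Cyd]
Visit Lou; enqueue Dee, Jae, Mae, Zoe → queue [Xiu, Cal, Cyd, Dee, Jae, Mae, Zoe]
Visit Xiu → queue [Cal, Cyd, Dee, Jae, Mae, Zoe]
Visit Cal → queue [Cyd, Dee, Jae, Mae, Zoe]
Visit Cyd → queue [Dee, Jae, Mae, Zoe]
Visit Dee; enqueue Omar → queue [Jae, Mae, Zoe, Omar]
Visit Jae; enqueue Ivy → queue [Mae, Zoe, Omar, Ivy]
Visit Mae → queue [Zoe, Omar, Ivy]
Visit Zoe → queue [Omar, Ivy]
Visit Omar → queue [Ivy]
Visit Ivy → queue []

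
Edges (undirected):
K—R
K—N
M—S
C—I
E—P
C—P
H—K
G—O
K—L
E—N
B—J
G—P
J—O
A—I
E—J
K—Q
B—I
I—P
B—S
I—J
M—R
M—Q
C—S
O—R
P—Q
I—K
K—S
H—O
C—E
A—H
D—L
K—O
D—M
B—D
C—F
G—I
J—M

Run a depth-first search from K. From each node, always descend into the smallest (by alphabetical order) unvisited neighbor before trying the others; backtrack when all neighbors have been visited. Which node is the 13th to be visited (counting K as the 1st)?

P

Visit K
K → H
H → A
A → I
I → B
B → D
D → L
D → M
M → J
J → E
E → C
C → F
C → P
P → G
G → O
O → R
P → Q
C → S
E → N

Visit order: K, H, A, I, B, D, L, M, J, E, C, F, P, G, O, R, Q, S, N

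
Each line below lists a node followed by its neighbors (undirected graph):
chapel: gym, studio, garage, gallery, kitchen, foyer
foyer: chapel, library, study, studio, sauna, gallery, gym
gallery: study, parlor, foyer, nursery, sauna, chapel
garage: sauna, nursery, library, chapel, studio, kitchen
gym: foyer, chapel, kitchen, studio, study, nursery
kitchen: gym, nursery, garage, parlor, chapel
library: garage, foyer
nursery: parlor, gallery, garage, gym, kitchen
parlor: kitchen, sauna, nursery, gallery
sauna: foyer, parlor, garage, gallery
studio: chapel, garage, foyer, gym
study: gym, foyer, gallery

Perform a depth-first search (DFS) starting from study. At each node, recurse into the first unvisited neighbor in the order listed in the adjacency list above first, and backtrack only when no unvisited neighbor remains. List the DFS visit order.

study → gym → foyer → chapel → studio → garage → sauna → parlor → kitchen → nursery → gallery → library

Visit study
study → gym
gym → foyer
foyer → chapel
chapel → studio
studio → garage
garage → sauna
sauna → parlor
parlor → kitchen
kitchen → nursery
nursery → gallery
garage → library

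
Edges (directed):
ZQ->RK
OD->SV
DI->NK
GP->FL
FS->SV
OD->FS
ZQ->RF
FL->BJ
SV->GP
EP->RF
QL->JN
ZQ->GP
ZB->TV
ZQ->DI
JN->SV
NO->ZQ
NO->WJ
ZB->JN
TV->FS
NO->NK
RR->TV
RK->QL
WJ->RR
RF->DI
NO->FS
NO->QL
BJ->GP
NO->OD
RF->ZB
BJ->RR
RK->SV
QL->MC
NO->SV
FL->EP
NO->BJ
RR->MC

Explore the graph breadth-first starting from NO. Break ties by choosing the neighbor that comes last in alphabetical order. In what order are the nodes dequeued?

Visit NO; enqueue ZQ, WJ, SV, QL, OD, NK, FS, BJ → queue [ZQ, WJ, SV, QL, OD, NK, FS, BJ]
Visit ZQ; enqueue RK, RF, GP, DI → queue [WJ, SV, QL, OD, NK, FS, BJ, RK, RF, GP, DI]
Visit WJ; enqueue RR → queue [SV, QL, OD, NK, FS, BJ, RK, RF, GP, DI, RR]
Visit SV → queue [QL, OD, NK, FS, BJ, RK, RF, GP, DI, RR]
Visit QL; enqueue MC, JN → queue [OD, NK, FS, BJ, RK, RF, GP, DI, RR, MC, JN]
Visit OD → queue [NK, FS, BJ, RK, RF, GP, DI, RR, MC, JN]
Visit NK → queue [FS, BJ, RK, RF, GP, DI, RR, MC, JN]
Visit FS → queue [BJ, RK, RF, GP, DI, RR, MC, JN]
Visit BJ → queue [RK, RF, GP, DI, RR, MC, JN]
Visit RK → queue [RF, GP, DI, RR, MC, JN]
Visit RF; enqueue ZB → queue [GP, DI, RR, MC, JN, ZB]
Visit GP; enqueue FL → queue [DI, RR, MC, JN, ZB, FL]
Visit DI → queue [RR, MC, JN, ZB, FL]
Visit RR; enqueue TV → queue [MC, JN, ZB, FL, TV]
Visit MC → queue [JN, ZB, FL, TV]
Visit JN → queue [ZB, FL, TV]
Visit ZB → queue [FL, TV]
Visit FL; enqueue EP → queue [TV, EP]
Visit TV → queue [EP]
Visit EP → queue []

NO -> ZQ -> WJ -> SV -> QL -> OD -> NK -> FS -> BJ -> RK -> RF -> GP -> DI -> RR -> MC -> JN -> ZB -> FL -> TV -> EP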